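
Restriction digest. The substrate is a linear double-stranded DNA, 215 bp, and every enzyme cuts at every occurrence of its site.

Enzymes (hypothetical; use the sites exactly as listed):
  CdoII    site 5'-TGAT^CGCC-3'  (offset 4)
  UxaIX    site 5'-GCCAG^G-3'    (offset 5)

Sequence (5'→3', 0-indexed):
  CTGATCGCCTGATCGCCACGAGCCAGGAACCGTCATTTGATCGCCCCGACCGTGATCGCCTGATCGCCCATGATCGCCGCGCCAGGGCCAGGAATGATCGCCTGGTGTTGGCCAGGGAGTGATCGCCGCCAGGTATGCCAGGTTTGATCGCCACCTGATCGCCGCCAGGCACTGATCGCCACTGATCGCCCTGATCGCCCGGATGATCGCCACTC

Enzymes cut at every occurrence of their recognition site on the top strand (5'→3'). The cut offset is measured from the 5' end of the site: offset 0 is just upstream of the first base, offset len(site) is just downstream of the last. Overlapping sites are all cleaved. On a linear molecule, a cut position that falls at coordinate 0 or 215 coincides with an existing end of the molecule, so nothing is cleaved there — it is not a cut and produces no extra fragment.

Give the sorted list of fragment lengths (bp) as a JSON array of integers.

[5,6,7,7,8,8,8,8,8,9,9,9,9,10,10,11,11,12,13,15,15,17]

Site scan:
  CdoII TGATCGCC/4: at [1, 9, 37, 52, 60, 70, 94, 119, 144, 155, 172, 182, 191, 203] ⇒ [5, 13, 41, 56, 64, 74, 98, 123, 148, 159, 176, 186, 195, 207]
  UxaIX GCCAGG/5: at [21, 80, 86, 110, 127, 136, 163] ⇒ [26, 85, 91, 115, 132, 141, 168]

All cut coordinates (distinct, sorted): [5, 13, 26, 41, 56, 64, 74, 85, 91, 98, 115, 123, 132, 141, 148, 159, 168, 176, 186, 195, 207]

Fragment lengths:
  [0,5): 5 bp
  [5,13): 8 bp
  [13,26): 13 bp
  [26,41): 15 bp
  [41,56): 15 bp
  [56,64): 8 bp
  [64,74): 10 bp
  [74,85): 11 bp
  [85,91): 6 bp
  [91,98): 7 bp
  [98,115): 17 bp
  [115,123): 8 bp
  [123,132): 9 bp
  [132,141): 9 bp
  [141,148): 7 bp
  [148,159): 11 bp
  [159,168): 9 bp
  [168,176): 8 bp
  [176,186): 10 bp
  [186,195): 9 bp
  [195,207): 12 bp
  [207,215): 8 bp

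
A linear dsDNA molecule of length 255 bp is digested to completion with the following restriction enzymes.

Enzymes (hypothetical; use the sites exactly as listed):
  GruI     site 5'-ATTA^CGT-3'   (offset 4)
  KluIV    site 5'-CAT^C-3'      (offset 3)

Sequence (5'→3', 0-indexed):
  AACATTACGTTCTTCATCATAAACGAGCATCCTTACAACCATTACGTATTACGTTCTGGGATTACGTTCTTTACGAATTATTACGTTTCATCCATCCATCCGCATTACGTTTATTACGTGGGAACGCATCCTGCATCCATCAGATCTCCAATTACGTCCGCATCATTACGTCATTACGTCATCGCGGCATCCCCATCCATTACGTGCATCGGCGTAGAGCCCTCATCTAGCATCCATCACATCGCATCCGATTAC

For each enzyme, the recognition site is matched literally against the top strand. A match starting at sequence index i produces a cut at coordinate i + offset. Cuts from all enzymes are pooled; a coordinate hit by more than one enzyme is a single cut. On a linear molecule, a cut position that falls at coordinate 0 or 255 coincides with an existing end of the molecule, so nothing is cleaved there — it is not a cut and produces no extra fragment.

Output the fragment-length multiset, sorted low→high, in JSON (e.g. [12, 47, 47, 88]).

Per-enzyme occurrences:
  GruI ATTACGT/4: at [3, 40, 47, 60, 79, 103, 112, 150, 164, 172, 198] ⇒ [7, 44, 51, 64, 83, 107, 116, 154, 168, 176, 202]
  KluIV CATC/3: at [14, 27, 88, 92, 96, 126, 133, 137, 160, 179, 187, 193, 206, 223, 230, 234, 239, 244] ⇒ [17, 30, 91, 95, 99, 129, 136, 140, 163, 182, 190, 196, 209, 226, 233, 237, 242, 247]

Pooled cuts: [7, 17, 30, 44, 51, 64, 83, 91, 95, 99, 107, 116, 129, 136, 140, 154, 163, 168, 176, 182, 190, 196, 202, 209, 226, 233, 237, 242, 247]

Fragment lengths:
  [0,7): 7 bp
  [7,17): 10 bp
  [17,30): 13 bp
  [30,44): 14 bp
  [44,51): 7 bp
  [51,64): 13 bp
  [64,83): 19 bp
  [83,91): 8 bp
  [91,95): 4 bp
  [95,99): 4 bp
  [99,107): 8 bp
  [107,116): 9 bp
  [116,129): 13 bp
  [129,136): 7 bp
  [136,140): 4 bp
  [140,154): 14 bp
  [154,163): 9 bp
  [163,168): 5 bp
  [168,176): 8 bp
  [176,182): 6 bp
  [182,190): 8 bp
  [190,196): 6 bp
  [196,202): 6 bp
  [202,209): 7 bp
  [209,226): 17 bp
  [226,233): 7 bp
  [233,237): 4 bp
  [237,242): 5 bp
  [242,247): 5 bp
  [247,255): 8 bp

[4,4,4,4,5,5,5,6,6,6,7,7,7,7,7,8,8,8,8,8,9,9,10,13,13,13,14,14,17,19]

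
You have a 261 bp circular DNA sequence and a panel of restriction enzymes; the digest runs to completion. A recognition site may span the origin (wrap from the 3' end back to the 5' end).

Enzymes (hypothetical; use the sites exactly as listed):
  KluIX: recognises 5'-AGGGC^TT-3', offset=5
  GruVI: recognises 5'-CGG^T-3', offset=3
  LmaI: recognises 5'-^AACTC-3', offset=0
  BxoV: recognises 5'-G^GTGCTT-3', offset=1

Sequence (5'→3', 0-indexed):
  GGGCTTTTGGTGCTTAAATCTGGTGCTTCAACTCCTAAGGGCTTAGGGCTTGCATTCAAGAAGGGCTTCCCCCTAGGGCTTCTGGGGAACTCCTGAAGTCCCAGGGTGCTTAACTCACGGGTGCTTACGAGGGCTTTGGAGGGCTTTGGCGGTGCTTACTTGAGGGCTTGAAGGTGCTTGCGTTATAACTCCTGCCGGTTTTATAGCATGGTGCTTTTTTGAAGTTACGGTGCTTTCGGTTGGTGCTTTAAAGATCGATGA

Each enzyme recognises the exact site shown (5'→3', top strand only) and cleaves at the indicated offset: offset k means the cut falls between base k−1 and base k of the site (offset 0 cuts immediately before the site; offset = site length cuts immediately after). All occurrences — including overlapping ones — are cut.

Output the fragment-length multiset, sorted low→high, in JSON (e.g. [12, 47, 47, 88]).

Per-enzyme occurrences:
  KluIX (AGGGCTT, off=5): starts [37, 44, 61, 74, 129, 139, 162, 260] → cuts [4, 42, 49, 66, 79, 134, 144, 167]
  GruVI (CGGT, off=3): starts [149, 195, 227, 236] → cuts [152, 198, 230, 239]
  LmaI (AACTC, off=0): starts [29, 87, 111, 186] → cuts [29, 87, 111, 186]
  BxoV (GGTGCTT, off=1): starts [8, 21, 104, 119, 150, 172, 209, 228, 241] → cuts [9, 22, 105, 120, 151, 173, 210, 229, 242]

All cut coordinates (distinct, sorted): [4, 9, 22, 29, 42, 49, 66, 79, 87, 105, 111, 120, 134, 144, 151, 152, 167, 173, 186, 198, 210, 229, 230, 239, 242]

Fragment lengths:
  4→9: 5 bp
  9→22: 13 bp
  22→29: 7 bp
  29→42: 13 bp
  42→49: 7 bp
  49→66: 17 bp
  66→79: 13 bp
  79→87: 8 bp
  87→105: 18 bp
  105→111: 6 bp
  111→120: 9 bp
  120→134: 14 bp
  134→144: 10 bp
  144→151: 7 bp
  151→152: 1 bp
  152→167: 15 bp
  167→173: 6 bp
  173→186: 13 bp
  186→198: 12 bp
  198→210: 12 bp
  210→229: 19 bp
  229→230: 1 bp
  230→239: 9 bp
  239→242: 3 bp
  242→4 (wrap): 261-242+4 = 23 bp

[1,1,3,5,6,6,7,7,7,8,9,9,10,12,12,13,13,13,13,14,15,17,18,19,23]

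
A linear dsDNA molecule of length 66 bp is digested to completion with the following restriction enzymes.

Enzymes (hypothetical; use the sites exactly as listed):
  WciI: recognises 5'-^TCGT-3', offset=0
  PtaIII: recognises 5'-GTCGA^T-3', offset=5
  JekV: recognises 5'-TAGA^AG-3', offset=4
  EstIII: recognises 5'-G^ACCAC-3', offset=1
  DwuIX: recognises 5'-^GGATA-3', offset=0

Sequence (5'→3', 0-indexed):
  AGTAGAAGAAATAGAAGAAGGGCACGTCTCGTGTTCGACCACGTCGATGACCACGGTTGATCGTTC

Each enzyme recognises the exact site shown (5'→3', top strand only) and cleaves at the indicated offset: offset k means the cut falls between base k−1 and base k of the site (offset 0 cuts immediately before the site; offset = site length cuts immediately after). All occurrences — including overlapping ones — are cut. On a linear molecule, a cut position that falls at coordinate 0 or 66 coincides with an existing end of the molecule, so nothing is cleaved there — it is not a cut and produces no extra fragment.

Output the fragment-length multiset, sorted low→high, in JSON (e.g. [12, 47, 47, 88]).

[2,6,6,9,9,10,11,13]

Per-enzyme occurrences:
  WciI (TCGT, off=0): starts [28, 60] → cuts [28, 60]
  PtaIII (GTCGAT, off=5): starts [42] → cuts [47]
  JekV (TAGAAG, off=4): starts [2, 11] → cuts [6, 15]
  EstIII (GACCAC, off=1): starts [36, 48] → cuts [37, 49]
  DwuIX (GGATA, off=0): no sites

Pooled cuts: [6, 15, 28, 37, 47, 49, 60]

Fragments:
  [0,6): 6 bp
  [6,15): 9 bp
  [15,28): 13 bp
  [28,37): 9 bp
  [37,47): 10 bp
  [47,49): 2 bp
  [49,60): 11 bp
  [60,66): 6 bp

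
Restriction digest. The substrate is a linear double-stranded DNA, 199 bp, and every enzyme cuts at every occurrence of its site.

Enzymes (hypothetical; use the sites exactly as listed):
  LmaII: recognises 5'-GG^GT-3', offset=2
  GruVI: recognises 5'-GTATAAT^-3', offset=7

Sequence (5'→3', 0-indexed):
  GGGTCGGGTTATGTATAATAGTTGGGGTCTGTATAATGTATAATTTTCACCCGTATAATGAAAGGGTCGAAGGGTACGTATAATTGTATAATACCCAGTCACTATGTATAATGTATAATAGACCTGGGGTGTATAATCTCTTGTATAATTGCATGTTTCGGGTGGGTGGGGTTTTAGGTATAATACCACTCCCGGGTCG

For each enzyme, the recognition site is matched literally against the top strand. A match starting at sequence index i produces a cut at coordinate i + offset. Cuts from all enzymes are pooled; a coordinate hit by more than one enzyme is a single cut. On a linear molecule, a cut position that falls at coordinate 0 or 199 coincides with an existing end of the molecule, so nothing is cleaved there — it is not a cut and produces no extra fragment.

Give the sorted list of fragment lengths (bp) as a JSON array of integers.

Per-enzyme occurrences:
  LmaII GGGT/2: at [0, 5, 24, 63, 71, 126, 159, 163, 168, 193] ⇒ [2, 7, 26, 65, 73, 128, 161, 165, 170, 195]
  GruVI GTATAAT/7: at [12, 30, 37, 52, 77, 85, 105, 112, 130, 142, 177] ⇒ [19, 37, 44, 59, 84, 92, 112, 119, 137, 149, 184]

Pooled cuts: [2, 7, 19, 26, 37, 44, 59, 65, 73, 84, 92, 112, 119, 128, 137, 149, 161, 165, 170, 184, 195]

Fragments:
  [0,2): 2 bp
  [2,7): 5 bp
  [7,19): 12 bp
  [19,26): 7 bp
  [26,37): 11 bp
  [37,44): 7 bp
  [44,59): 15 bp
  [59,65): 6 bp
  [65,73): 8 bp
  [73,84): 11 bp
  [84,92): 8 bp
  [92,112): 20 bp
  [112,119): 7 bp
  [119,128): 9 bp
  [128,137): 9 bp
  [137,149): 12 bp
  [149,161): 12 bp
  [161,165): 4 bp
  [165,170): 5 bp
  [170,184): 14 bp
  [184,195): 11 bp
  [195,199): 4 bp

[2,4,4,5,5,6,7,7,7,8,8,9,9,11,11,11,12,12,12,14,15,20]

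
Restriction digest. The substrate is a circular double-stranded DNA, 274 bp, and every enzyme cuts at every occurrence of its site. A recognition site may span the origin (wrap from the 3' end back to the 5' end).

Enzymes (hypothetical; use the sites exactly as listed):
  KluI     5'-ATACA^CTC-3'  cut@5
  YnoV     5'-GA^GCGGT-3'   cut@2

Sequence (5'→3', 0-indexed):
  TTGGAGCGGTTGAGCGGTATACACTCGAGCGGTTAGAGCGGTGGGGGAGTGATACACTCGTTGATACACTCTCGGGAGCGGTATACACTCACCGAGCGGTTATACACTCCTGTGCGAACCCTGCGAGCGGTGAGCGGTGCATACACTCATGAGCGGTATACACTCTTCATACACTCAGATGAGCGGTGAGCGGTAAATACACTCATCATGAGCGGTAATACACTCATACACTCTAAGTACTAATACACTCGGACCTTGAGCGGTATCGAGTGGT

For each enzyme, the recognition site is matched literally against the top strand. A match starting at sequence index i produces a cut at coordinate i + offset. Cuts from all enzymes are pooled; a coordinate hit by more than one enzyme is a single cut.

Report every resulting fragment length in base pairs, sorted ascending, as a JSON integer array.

[5,7,7,7,8,8,8,9,9,9,10,10,10,10,11,11,11,12,12,12,12,17,19,20,20]

Scan for sites:
  KluI (ATACACTC, off=5): starts [18, 51, 63, 82, 101, 140, 157, 168, 196, 217, 225, 242] → cuts [23, 56, 68, 87, 106, 145, 162, 173, 201, 222, 230, 247]
  YnoV (GAGCGGT, off=2): starts [3, 11, 26, 35, 75, 93, 124, 131, 150, 180, 187, 209, 257] → cuts [5, 13, 28, 37, 77, 95, 126, 133, 152, 182, 189, 211, 259]

All cut coordinates (distinct, sorted): [5, 13, 23, 28, 37, 56, 68, 77, 87, 95, 106, 126, 133, 145, 152, 162, 173, 182, 189, 201, 211, 222, 230, 247, 259]

Fragments:
  5→13: 8 bp
  13→23: 10 bp
  23→28: 5 bp
  28→37: 9 bp
  37→56: 19 bp
  56→68: 12 bp
  68→77: 9 bp
  77→87: 10 bp
  87→95: 8 bp
  95→106: 11 bp
  106→126: 20 bp
  126→133: 7 bp
  133→145: 12 bp
  145→152: 7 bp
  152→162: 10 bp
  162→173: 11 bp
  173→182: 9 bp
  182→189: 7 bp
  189→201: 12 bp
  201→211: 10 bp
  211→222: 11 bp
  222→230: 8 bp
  230→247: 17 bp
  247→259: 12 bp
  259→5 (wrap): 274-259+5 = 20 bp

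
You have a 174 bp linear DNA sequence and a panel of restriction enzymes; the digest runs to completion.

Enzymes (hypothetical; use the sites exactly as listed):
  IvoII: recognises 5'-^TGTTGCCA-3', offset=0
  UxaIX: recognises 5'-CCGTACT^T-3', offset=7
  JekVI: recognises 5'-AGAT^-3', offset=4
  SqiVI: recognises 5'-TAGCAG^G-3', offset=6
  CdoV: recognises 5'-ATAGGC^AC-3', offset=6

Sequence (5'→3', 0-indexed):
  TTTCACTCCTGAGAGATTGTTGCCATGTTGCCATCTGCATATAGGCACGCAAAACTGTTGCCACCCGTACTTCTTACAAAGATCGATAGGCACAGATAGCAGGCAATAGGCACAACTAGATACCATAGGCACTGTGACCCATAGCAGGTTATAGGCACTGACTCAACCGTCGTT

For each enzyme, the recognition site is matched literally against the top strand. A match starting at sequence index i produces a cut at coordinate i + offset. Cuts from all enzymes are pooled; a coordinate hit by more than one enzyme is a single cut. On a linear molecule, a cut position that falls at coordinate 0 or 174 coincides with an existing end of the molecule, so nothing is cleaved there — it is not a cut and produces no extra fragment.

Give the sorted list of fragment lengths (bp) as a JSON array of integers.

[5,6,8,8,9,9,9,9,10,12,16,17,17,18,21]

Scan for sites:
  IvoII TGTTGCCA/0: at [17, 25, 55] ⇒ [17, 25, 55]
  UxaIX CCGTACTT/7: at [64] ⇒ [71]
  JekVI AGAT/4: at [13, 79, 93, 117] ⇒ [17, 83, 97, 121]
  SqiVI TAGCAGG/6: at [96, 141] ⇒ [102, 147]
  CdoV ATAGGCAC/6: at [40, 85, 105, 124, 150] ⇒ [46, 91, 111, 130, 156]

Pooled cuts: [17, 25, 46, 55, 71, 83, 91, 97, 102, 111, 121, 130, 147, 156]

Fragments:
  [0,17): 17 bp
  [17,25): 8 bp
  [25,46): 21 bp
  [46,55): 9 bp
  [55,71): 16 bp
  [71,83): 12 bp
  [83,91): 8 bp
  [91,97): 6 bp
  [97,102): 5 bp
  [102,111): 9 bp
  [111,121): 10 bp
  [121,130): 9 bp
  [130,147): 17 bp
  [147,156): 9 bp
  [156,174): 18 bp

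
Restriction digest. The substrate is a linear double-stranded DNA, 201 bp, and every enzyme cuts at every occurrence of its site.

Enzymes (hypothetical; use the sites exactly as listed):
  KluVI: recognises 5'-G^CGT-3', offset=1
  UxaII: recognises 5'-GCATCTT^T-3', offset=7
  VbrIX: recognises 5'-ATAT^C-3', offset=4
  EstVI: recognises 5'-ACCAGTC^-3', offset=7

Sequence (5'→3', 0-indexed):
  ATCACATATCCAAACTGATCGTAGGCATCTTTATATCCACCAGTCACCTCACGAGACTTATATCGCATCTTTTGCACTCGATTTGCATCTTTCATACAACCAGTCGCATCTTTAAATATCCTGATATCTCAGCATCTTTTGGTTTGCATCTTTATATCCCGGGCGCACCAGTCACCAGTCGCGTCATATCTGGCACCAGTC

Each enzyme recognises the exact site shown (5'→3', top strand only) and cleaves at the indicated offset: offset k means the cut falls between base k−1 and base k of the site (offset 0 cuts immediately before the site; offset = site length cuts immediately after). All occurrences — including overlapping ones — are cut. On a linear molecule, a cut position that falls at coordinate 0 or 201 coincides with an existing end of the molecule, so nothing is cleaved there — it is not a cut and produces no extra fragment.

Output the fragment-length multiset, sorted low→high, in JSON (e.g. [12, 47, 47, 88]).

[1,5,5,7,7,7,8,8,8,9,9,11,12,14,14,16,18,20,22]

Per-enzyme occurrences:
  KluVI (GCGT, off=1): starts [180] → cuts [181]
  UxaII (GCATCTTT, off=7): starts [24, 64, 84, 105, 131, 145] → cuts [31, 71, 91, 112, 138, 152]
  VbrIX (ATATC, off=4): starts [5, 32, 59, 115, 123, 153, 185] → cuts [9, 36, 63, 119, 127, 157, 189]
  EstVI (ACCAGTC, off=7): starts [38, 98, 166, 173, 194] → cuts [45, 105, 173, 180] (position 201 is a terminus of the linear molecule — no cut)

Pooled cuts: [9, 31, 36, 45, 63, 71, 91, 105, 112, 119, 127, 138, 152, 157, 173, 180, 181, 189]

Fragments:
  [0,9): 9 bp
  [9,31): 22 bp
  [31,36): 5 bp
  [36,45): 9 bp
  [45,63): 18 bp
  [63,71): 8 bp
  [71,91): 20 bp
  [91,105): 14 bp
  [105,112): 7 bp
  [112,119): 7 bp
  [119,127): 8 bp
  [127,138): 11 bp
  [138,152): 14 bp
  [152,157): 5 bp
  [157,173): 16 bp
  [173,180): 7 bp
  [180,181): 1 bp
  [181,189): 8 bp
  [189,201): 12 bp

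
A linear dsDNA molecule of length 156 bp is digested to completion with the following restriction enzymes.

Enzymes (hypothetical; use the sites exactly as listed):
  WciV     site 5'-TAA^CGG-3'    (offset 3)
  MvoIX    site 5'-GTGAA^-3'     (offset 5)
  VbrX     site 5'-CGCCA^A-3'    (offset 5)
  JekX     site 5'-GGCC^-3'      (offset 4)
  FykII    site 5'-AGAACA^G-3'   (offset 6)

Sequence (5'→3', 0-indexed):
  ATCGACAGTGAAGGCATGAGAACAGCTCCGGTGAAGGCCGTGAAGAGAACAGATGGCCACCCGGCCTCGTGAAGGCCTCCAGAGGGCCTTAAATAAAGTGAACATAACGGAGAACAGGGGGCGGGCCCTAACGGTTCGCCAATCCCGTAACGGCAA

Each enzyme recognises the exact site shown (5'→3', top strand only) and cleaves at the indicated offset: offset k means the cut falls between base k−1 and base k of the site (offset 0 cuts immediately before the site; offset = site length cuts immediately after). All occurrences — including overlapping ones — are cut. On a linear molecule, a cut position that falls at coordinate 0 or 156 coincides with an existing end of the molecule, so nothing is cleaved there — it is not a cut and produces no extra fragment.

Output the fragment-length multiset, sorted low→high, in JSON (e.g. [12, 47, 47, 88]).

Scan for sites:
  WciV TAACGG/3: at [104, 128, 147] ⇒ [107, 131, 150]
  MvoIX GTGAA/5: at [7, 30, 39, 68, 97] ⇒ [12, 35, 44, 73, 102]
  VbrX CGCCAA/5: at [136] ⇒ [141]
  JekX GGCC/4: at [35, 54, 62, 73, 84, 123] ⇒ [39, 58, 66, 77, 88, 127]
  FykII AGAACAG/6: at [18, 45, 110] ⇒ [24, 51, 116]

All cut coordinates (distinct, sorted): [12, 24, 35, 39, 44, 51, 58, 66, 73, 77, 88, 102, 107, 116, 127, 131, 141, 150]

Fragment lengths:
  [0,12): 12 bp
  [12,24): 12 bp
  [24,35): 11 bp
  [35,39): 4 bp
  [39,44): 5 bp
  [44,51): 7 bp
  [51,58): 7 bp
  [58,66): 8 bp
  [66,73): 7 bp
  [73,77): 4 bp
  [77,88): 11 bp
  [88,102): 14 bp
  [102,107): 5 bp
  [107,116): 9 bp
  [116,127): 11 bp
  [127,131): 4 bp
  [131,141): 10 bp
  [141,150): 9 bp
  [150,156): 6 bp

[4,4,4,5,5,6,7,7,7,8,9,9,10,11,11,11,12,12,14]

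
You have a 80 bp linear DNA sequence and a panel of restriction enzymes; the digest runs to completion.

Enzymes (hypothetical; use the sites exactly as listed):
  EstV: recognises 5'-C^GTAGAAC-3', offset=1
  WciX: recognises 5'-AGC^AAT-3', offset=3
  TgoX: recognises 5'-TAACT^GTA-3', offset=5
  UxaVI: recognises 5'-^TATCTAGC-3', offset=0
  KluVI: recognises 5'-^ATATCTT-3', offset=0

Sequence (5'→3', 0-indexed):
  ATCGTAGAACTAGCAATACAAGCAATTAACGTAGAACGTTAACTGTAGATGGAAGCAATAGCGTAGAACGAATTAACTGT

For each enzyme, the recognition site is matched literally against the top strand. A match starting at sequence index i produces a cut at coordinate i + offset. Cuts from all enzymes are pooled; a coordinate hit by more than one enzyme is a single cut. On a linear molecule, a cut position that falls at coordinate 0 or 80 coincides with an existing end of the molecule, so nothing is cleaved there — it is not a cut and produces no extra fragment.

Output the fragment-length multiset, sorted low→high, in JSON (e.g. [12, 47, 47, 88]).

[3,6,7,9,11,12,14,18]

Per-enzyme occurrences:
  EstV (CGTAGAAC, off=1): starts [2, 29, 61] → cuts [3, 30, 62]
  WciX (AGCAAT, off=3): starts [11, 20, 53] → cuts [14, 23, 56]
  TgoX (TAACTGTA, off=5): starts [39] → cuts [44]
  UxaVI (TATCTAGC, off=0): no sites
  KluVI (ATATCTT, off=0): no sites

Pooled cuts: [3, 14, 23, 30, 44, 56, 62]

Fragments:
  [0,3): 3 bp
  [3,14): 11 bp
  [14,23): 9 bp
  [23,30): 7 bp
  [30,44): 14 bp
  [44,56): 12 bp
  [56,62): 6 bp
  [62,80): 18 bp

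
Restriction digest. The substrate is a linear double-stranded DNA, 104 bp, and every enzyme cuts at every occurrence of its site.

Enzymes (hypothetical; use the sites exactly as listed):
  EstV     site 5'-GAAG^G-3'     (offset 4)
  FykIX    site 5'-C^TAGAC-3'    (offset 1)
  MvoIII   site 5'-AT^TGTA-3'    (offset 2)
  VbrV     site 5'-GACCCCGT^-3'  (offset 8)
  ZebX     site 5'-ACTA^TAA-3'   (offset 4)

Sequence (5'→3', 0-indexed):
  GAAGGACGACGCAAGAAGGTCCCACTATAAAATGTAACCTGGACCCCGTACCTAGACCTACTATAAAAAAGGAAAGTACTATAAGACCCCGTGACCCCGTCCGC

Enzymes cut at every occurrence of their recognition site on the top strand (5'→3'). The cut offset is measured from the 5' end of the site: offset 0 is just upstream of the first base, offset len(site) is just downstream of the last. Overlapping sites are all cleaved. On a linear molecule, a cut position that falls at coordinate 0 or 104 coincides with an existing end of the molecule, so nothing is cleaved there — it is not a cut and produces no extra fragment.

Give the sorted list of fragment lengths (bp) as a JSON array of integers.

[3,4,4,8,9,11,11,14,18,22]

Per-enzyme occurrences:
  EstV GAAGG/4: at [0, 14] ⇒ [4, 18]
  FykIX CTAGAC/1: at [51] ⇒ [52]
  MvoIII (ATTGTA, off=2): no sites
  VbrV GACCCCGT/8: at [41, 84, 92] ⇒ [49, 92, 100]
  ZebX ACTATAA/4: at [23, 59, 77] ⇒ [27, 63, 81]

All cut coordinates (distinct, sorted): [4, 18, 27, 49, 52, 63, 81, 92, 100]

Fragments:
  [0,4): 4 bp
  [4,18): 14 bp
  [18,27): 9 bp
  [27,49): 22 bp
  [49,52): 3 bp
  [52,63): 11 bp
  [63,81): 18 bp
  [81,92): 11 bp
  [92,100): 8 bp
  [100,104): 4 bp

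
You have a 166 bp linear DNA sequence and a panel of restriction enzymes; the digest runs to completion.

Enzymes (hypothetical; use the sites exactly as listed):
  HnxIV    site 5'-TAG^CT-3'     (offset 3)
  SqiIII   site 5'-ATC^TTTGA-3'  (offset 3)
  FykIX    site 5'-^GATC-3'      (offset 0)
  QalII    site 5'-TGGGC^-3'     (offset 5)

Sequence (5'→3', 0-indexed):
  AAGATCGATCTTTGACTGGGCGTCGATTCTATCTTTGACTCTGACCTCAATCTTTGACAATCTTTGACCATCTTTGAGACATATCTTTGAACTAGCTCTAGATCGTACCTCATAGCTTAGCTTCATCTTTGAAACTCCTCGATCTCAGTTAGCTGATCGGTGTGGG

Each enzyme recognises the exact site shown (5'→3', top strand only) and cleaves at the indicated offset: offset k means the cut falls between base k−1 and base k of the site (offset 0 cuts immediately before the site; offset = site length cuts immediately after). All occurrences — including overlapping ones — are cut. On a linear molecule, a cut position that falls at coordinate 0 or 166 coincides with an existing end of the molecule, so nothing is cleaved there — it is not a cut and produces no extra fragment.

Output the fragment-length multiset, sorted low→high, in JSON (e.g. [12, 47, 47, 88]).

Site scan:
  HnxIV (TAGCT, off=3): starts [92, 112, 117, 149] → cuts [95, 115, 120, 152]
  SqiIII (ATCTTTGA, off=3): starts [7, 30, 49, 59, 69, 82, 124] → cuts [10, 33, 52, 62, 72, 85, 127]
  FykIX (GATC, off=0): starts [2, 6, 100, 140, 154] → cuts [2, 6, 100, 140, 154]
  QalII (TGGGC, off=5): starts [16] → cuts [21]

Pooled cuts: [2, 6, 10, 21, 33, 52, 62, 72, 85, 95, 100, 115, 120, 127, 140, 152, 154]

Fragment lengths:
  [0,2): 2 bp
  [2,6): 4 bp
  [6,10): 4 bp
  [10,21): 11 bp
  [21,33): 12 bp
  [33,52): 19 bp
  [52,62): 10 bp
  [62,72): 10 bp
  [72,85): 13 bp
  [85,95): 10 bp
  [95,100): 5 bp
  [100,115): 15 bp
  [115,120): 5 bp
  [120,127): 7 bp
  [127,140): 13 bp
  [140,152): 12 bp
  [152,154): 2 bp
  [154,166): 12 bp

[2,2,4,4,5,5,7,10,10,10,11,12,12,12,13,13,15,19]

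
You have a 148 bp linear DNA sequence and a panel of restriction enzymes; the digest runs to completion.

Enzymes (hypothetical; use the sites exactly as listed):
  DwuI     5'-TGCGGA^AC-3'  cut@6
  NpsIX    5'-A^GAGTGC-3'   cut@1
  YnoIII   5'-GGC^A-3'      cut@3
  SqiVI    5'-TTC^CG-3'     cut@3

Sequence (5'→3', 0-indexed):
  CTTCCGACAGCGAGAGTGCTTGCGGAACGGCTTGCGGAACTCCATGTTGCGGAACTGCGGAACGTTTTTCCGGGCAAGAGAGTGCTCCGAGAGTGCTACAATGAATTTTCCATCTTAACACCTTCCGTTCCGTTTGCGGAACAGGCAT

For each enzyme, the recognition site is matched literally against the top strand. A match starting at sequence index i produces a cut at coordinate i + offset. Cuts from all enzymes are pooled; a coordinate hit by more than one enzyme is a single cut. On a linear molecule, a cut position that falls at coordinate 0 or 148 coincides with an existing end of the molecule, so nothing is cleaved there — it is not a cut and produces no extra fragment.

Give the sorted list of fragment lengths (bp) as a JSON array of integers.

Per-enzyme occurrences:
  DwuI TGCGGAAC/6: at [20, 32, 47, 55, 134] ⇒ [26, 38, 53, 61, 140]
  NpsIX AGAGTGC/1: at [12, 78, 89] ⇒ [13, 79, 90]
  YnoIII GGCA/3: at [72, 143] ⇒ [75, 146]
  SqiVI TTCCG/3: at [1, 67, 122, 127] ⇒ [4, 70, 125, 130]

Pooled cuts: [4, 13, 26, 38, 53, 61, 70, 75, 79, 90, 125, 130, 140, 146]

Fragment lengths:
  [0,4): 4 bp
  [4,13): 9 bp
  [13,26): 13 bp
  [26,38): 12 bp
  [38,53): 15 bp
  [53,61): 8 bp
  [61,70): 9 bp
  [70,75): 5 bp
  [75,79): 4 bp
  [79,90): 11 bp
  [90,125): 35 bp
  [125,130): 5 bp
  [130,140): 10 bp
  [140,146): 6 bp
  [146,148): 2 bp

[2,4,4,5,5,6,8,9,9,10,11,12,13,15,35]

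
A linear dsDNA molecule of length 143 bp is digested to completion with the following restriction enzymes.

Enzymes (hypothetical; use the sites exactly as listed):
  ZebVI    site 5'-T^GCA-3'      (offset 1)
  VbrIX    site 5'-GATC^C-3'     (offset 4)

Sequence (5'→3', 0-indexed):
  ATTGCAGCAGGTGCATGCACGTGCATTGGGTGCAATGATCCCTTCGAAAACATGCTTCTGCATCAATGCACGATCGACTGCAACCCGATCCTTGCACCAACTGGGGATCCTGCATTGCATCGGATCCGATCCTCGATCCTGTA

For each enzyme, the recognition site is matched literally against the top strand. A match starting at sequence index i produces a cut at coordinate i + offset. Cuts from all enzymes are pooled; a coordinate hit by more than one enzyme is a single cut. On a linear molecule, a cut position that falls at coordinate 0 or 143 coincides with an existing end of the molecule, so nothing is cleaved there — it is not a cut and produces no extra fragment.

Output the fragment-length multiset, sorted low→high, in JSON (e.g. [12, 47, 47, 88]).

Per-enzyme occurrences:
  ZebVI TGCA/1: at [2, 11, 15, 21, 30, 58, 66, 78, 92, 110, 115] ⇒ [3, 12, 16, 22, 31, 59, 67, 79, 93, 111, 116]
  VbrIX GATCC/4: at [36, 86, 105, 122, 127, 134] ⇒ [40, 90, 109, 126, 131, 138]

All cut coordinates (distinct, sorted): [3, 12, 16, 22, 31, 40, 59, 67, 79, 90, 93, 109, 111, 116, 126, 131, 138]

Fragments:
  [0,3): 3 bp
  [3,12): 9 bp
  [12,16): 4 bp
  [16,22): 6 bp
  [22,31): 9 bp
  [31,40): 9 bp
  [40,59): 19 bp
  [59,67): 8 bp
  [67,79): 12 bp
  [79,90): 11 bp
  [90,93): 3 bp
  [93,109): 16 bp
  [109,111): 2 bp
  [111,116): 5 bp
  [116,126): 10 bp
  [126,131): 5 bp
  [131,138): 7 bp
  [138,143): 5 bp

[2,3,3,4,5,5,5,6,7,8,9,9,9,10,11,12,16,19]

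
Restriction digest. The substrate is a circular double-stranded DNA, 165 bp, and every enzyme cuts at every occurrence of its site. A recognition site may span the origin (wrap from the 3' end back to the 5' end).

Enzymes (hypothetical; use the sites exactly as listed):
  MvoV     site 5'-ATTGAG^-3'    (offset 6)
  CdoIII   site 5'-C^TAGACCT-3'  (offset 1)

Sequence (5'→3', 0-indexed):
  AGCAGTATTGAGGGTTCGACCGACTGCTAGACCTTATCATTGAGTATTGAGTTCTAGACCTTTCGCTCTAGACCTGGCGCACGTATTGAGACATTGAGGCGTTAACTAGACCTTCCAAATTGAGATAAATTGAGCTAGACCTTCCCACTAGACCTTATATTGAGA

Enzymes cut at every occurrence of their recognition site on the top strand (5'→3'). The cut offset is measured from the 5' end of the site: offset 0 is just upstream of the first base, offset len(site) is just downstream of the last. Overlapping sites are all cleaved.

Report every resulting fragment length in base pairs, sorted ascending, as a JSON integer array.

[1,3,7,8,8,10,13,13,14,15,16,17,18,22]

Site scan:
  MvoV (ATTGAG, off=6): starts [6, 38, 45, 84, 92, 118, 128, 158] → cuts [12, 44, 51, 90, 98, 124, 134, 164]
  CdoIII (CTAGACCT, off=1): starts [26, 53, 67, 105, 134, 147] → cuts [27, 54, 68, 106, 135, 148]

Pooled cuts: [12, 27, 44, 51, 54, 68, 90, 98, 106, 124, 134, 135, 148, 164]

Fragment lengths:
  12→27: 15 bp
  27→44: 17 bp
  44→51: 7 bp
  51→54: 3 bp
  54→68: 14 bp
  68→90: 22 bp
  90→98: 8 bp
  98→106: 8 bp
  106→124: 18 bp
  124→134: 10 bp
  134→135: 1 bp
  135→148: 13 bp
  148→164: 16 bp
  164→12 (wrap): 165-164+12 = 13 bp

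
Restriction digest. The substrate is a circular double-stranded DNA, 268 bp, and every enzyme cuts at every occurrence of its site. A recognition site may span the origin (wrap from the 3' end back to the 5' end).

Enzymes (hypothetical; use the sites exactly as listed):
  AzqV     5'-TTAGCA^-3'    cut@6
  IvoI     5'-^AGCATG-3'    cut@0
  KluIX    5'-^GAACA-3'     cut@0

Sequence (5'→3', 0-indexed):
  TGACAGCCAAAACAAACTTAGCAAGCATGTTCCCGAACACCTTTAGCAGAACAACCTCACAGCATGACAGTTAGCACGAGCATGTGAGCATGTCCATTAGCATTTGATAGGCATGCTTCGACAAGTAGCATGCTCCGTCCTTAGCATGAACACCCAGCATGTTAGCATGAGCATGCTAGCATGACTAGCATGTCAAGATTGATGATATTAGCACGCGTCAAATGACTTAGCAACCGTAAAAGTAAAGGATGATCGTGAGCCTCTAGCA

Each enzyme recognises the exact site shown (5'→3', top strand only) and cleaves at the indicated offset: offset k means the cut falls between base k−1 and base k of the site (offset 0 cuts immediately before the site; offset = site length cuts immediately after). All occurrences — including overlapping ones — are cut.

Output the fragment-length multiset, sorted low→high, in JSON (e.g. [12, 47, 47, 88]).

Site scan:
  AzqV TTAGCA/6: at [17, 42, 70, 96, 140, 161, 207, 226] ⇒ [23, 48, 76, 102, 146, 167, 213, 232]
  IvoI AGCATG/0: at [23, 60, 78, 86, 126, 142, 155, 163, 169, 177, 186, 264] ⇒ [23, 60, 78, 86, 126, 142, 155, 163, 169, 177, 186, 264]
  KluIX GAACA/0: at [34, 48, 147] ⇒ [34, 48, 147]

All cut coordinates (distinct, sorted): [23, 34, 48, 60, 76, 78, 86, 102, 126, 142, 146, 147, 155, 163, 167, 169, 177, 186, 213, 232, 264]

Fragments:
  23→34: 11 bp
  34→48: 14 bp
  48→60: 12 bp
  60→76: 16 bp
  76→78: 2 bp
  78→86: 8 bp
  86→102: 16 bp
  102→126: 24 bp
  126→142: 16 bp
  142→146: 4 bp
  146→147: 1 bp
  147→155: 8 bp
  155→163: 8 bp
  163→167: 4 bp
  167→169: 2 bp
  169→177: 8 bp
  177→186: 9 bp
  186→213: 27 bp
  213→232: 19 bp
  232→264: 32 bp
  264→23 (wrap): 268-264+23 = 27 bp

[1,2,2,4,4,8,8,8,8,9,11,12,14,16,16,16,19,24,27,27,32]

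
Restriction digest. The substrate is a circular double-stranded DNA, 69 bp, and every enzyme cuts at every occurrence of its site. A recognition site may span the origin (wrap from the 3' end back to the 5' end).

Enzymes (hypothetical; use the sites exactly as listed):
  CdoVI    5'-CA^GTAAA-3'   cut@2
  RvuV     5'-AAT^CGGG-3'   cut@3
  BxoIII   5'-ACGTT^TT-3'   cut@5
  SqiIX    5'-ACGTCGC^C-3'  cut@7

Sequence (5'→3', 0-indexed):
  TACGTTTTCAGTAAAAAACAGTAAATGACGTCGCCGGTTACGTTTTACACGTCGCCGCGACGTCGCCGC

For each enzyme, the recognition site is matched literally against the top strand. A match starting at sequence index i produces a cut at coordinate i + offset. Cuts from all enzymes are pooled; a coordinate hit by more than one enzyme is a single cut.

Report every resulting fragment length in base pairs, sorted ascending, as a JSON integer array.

[4,9,10,10,11,11,14]

Scan for sites:
  CdoVI (CAGTAAA, off=2): starts [8, 18] → cuts [10, 20]
  RvuV (AATCGGG, off=3): no sites
  BxoIII (ACGTTTT, off=5): starts [1, 39] → cuts [6, 44]
  SqiIX (ACGTCGCC, off=7): starts [27, 48, 59] → cuts [34, 55, 66]

All cut coordinates (distinct, sorted): [6, 10, 20, 34, 44, 55, 66]

Fragments:
  6→10: 4 bp
  10→20: 10 bp
  20→34: 14 bp
  34→44: 10 bp
  44→55: 11 bp
  55→66: 11 bp
  66→6 (wrap): 69-66+6 = 9 bp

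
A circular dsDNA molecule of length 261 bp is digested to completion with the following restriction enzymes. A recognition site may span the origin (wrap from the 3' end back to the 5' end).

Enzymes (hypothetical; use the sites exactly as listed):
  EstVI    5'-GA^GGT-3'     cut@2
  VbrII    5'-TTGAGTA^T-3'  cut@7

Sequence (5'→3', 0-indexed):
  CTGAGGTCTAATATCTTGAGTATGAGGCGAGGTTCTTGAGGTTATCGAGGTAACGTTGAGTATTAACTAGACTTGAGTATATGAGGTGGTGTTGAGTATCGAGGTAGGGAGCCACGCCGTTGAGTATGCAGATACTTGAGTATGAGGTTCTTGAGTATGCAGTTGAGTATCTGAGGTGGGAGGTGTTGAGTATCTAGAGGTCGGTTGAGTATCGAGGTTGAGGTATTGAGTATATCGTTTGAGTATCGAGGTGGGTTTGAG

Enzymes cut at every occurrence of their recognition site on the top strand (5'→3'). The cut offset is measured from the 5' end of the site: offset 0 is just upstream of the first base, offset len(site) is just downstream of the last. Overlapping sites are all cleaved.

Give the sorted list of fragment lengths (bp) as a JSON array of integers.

[3,4,4,4,5,5,6,6,7,8,9,9,11,11,12,12,13,13,14,14,16,16,17,18,24]

Scan for sites:
  EstVI (GAGGT, off=2): starts [2, 28, 37, 46, 82, 100, 143, 172, 179, 196, 213, 219, 247] → cuts [4, 30, 39, 48, 84, 102, 145, 174, 181, 198, 215, 221, 249]
  VbrII (TTGAGTAT, off=7): starts [15, 55, 72, 91, 119, 135, 150, 162, 185, 204, 225, 238] → cuts [22, 62, 79, 98, 126, 142, 157, 169, 192, 211, 232, 245]

All cut coordinates (distinct, sorted): [4, 22, 30, 39, 48, 62, 79, 84, 98, 102, 126, 142, 145, 157, 169, 174, 181, 192, 198, 211, 215, 221, 232, 245, 249]

Fragment lengths:
  4→22: 18 bp
  22→30: 8 bp
  30→39: 9 bp
  39→48: 9 bp
  48→62: 14 bp
  62→79: 17 bp
  79→84: 5 bp
  84→98: 14 bp
  98→102: 4 bp
  102→126: 24 bp
  126→142: 16 bp
  142→145: 3 bp
  145→157: 12 bp
  157→169: 12 bp
  169→174: 5 bp
  174→181: 7 bp
  181→192: 11 bp
  192→198: 6 bp
  198→211: 13 bp
  211→215: 4 bp
  215→221: 6 bp
  221→232: 11 bp
  232→245: 13 bp
  245→249: 4 bp
  249→4 (wrap): 261-249+4 = 16 bp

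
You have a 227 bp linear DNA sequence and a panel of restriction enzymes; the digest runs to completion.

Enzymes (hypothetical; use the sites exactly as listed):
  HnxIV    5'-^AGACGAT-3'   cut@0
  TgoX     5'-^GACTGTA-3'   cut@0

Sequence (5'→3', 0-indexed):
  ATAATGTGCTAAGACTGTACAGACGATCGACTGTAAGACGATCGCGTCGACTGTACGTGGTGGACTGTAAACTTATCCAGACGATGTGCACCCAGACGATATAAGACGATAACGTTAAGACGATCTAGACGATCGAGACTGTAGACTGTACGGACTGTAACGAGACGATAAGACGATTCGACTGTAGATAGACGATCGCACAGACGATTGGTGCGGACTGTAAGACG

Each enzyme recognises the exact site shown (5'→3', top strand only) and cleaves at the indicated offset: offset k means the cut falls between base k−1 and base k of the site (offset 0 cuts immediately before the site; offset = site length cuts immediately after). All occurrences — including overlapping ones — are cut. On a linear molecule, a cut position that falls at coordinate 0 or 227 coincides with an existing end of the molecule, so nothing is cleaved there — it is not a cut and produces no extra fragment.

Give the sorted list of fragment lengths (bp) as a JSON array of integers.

Scan for sites:
  HnxIV AGACGAT/0: at [20, 35, 78, 93, 103, 117, 126, 162, 170, 189, 201] ⇒ [20, 35, 78, 93, 103, 117, 126, 162, 170, 189, 201]
  TgoX GACTGTA/0: at [12, 28, 48, 62, 136, 143, 152, 179, 215] ⇒ [12, 28, 48, 62, 136, 143, 152, 179, 215]

All cut coordinates (distinct, sorted): [12, 20, 28, 35, 48, 62, 78, 93, 103, 117, 126, 136, 143, 152, 162, 170, 179, 189, 201, 215]

Fragment lengths:
  [0,12): 12 bp
  [12,20): 8 bp
  [20,28): 8 bp
  [28,35): 7 bp
  [35,48): 13 bp
  [48,62): 14 bp
  [62,78): 16 bp
  [78,93): 15 bp
  [93,103): 10 bp
  [103,117): 14 bp
  [117,126): 9 bp
  [126,136): 10 bp
  [136,143): 7 bp
  [143,152): 9 bp
  [152,162): 10 bp
  [162,170): 8 bp
  [170,179): 9 bp
  [179,189): 10 bp
  [189,201): 12 bp
  [201,215): 14 bp
  [215,227): 12 bp

[7,7,8,8,8,9,9,9,10,10,10,10,12,12,12,13,14,14,14,15,16]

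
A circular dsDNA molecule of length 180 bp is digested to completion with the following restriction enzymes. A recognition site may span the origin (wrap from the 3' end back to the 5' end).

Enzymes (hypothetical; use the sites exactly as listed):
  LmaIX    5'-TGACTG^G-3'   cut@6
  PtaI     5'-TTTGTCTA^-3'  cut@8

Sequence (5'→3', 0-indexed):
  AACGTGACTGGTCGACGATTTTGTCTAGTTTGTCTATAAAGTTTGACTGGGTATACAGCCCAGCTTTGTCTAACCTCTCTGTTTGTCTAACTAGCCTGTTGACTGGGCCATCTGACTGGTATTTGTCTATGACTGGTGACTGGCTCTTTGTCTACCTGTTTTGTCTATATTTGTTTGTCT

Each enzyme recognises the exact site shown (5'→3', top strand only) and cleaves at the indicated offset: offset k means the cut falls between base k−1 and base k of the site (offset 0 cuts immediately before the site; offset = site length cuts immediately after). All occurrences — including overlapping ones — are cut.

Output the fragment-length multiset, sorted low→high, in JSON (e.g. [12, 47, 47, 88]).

[6,7,9,9,11,12,13,13,13,14,16,17,17,23]

Site scan:
  LmaIX TGACTGG/6: at [4, 43, 99, 112, 129, 136] ⇒ [10, 49, 105, 118, 135, 142]
  PtaI TTTGTCTA/8: at [19, 28, 64, 81, 121, 146, 159, 173] ⇒ [1, 27, 36, 72, 89, 129, 154, 167]

All cut coordinates (distinct, sorted): [1, 10, 27, 36, 49, 72, 89, 105, 118, 129, 135, 142, 154, 167]

Fragments:
  1→10: 9 bp
  10→27: 17 bp
  27→36: 9 bp
  36→49: 13 bp
  49→72: 23 bp
  72→89: 17 bp
  89→105: 16 bp
  105→118: 13 bp
  118→129: 11 bp
  129→135: 6 bp
  135→142: 7 bp
  142→154: 12 bp
  154→167: 13 bp
  167→1 (wrap): 180-167+1 = 14 bp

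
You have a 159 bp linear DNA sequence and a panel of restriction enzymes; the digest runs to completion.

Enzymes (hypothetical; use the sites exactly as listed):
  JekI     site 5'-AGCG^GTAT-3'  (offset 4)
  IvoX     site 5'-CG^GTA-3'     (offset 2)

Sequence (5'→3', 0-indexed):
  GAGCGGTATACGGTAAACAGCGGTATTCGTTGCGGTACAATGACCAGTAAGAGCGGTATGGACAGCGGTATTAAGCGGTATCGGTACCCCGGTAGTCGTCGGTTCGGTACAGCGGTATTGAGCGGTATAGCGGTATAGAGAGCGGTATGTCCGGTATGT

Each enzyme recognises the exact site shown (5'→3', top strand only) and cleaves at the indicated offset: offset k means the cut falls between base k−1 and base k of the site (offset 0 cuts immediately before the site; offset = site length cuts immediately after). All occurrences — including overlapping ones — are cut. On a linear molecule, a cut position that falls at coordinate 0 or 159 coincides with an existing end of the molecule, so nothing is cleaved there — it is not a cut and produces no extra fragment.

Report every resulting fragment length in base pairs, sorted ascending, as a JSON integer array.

Scan for sites:
  JekI (AGCGGTAT, off=4): starts [1, 18, 51, 63, 73, 110, 120, 128, 140] → cuts [5, 22, 55, 67, 77, 114, 124, 132, 144]
  IvoX (CGGTA, off=2): starts [3, 10, 20, 32, 53, 65, 75, 81, 89, 104, 112, 122, 130, 142, 151] → cuts [5, 12, 22, 34, 55, 67, 77, 83, 91, 106, 114, 124, 132, 144, 153]

All cut coordinates (distinct, sorted): [5, 12, 22, 34, 55, 67, 77, 83, 91, 106, 114, 124, 132, 144, 153]

Fragment lengths:
  [0,5): 5 bp
  [5,12): 7 bp
  [12,22): 10 bp
  [22,34): 12 bp
  [34,55): 21 bp
  [55,67): 12 bp
  [67,77): 10 bp
  [77,83): 6 bp
  [83,91): 8 bp
  [91,106): 15 bp
  [106,114): 8 bp
  [114,124): 10 bp
  [124,132): 8 bp
  [132,144): 12 bp
  [144,153): 9 bp
  [153,159): 6 bp

[5,6,6,7,8,8,8,9,10,10,10,12,12,12,15,21]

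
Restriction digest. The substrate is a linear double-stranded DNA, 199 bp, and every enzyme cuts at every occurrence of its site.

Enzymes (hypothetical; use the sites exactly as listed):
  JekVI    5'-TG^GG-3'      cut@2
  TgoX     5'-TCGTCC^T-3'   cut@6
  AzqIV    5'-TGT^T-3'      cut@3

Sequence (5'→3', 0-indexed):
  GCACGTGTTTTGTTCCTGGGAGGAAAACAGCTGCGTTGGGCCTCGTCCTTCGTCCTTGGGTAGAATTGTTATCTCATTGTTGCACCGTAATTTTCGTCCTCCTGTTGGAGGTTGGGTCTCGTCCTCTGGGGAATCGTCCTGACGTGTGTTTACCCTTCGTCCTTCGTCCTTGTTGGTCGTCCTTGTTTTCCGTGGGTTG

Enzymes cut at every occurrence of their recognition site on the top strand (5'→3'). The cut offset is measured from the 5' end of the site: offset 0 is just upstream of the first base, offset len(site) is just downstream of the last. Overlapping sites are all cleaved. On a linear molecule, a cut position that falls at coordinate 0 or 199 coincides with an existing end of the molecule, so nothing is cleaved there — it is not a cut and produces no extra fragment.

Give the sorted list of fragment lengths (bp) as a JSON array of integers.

[3,4,4,4,5,5,5,6,7,7,8,8,9,9,10,10,10,11,11,11,13,19,20]

Per-enzyme occurrences:
  JekVI (TGGG, off=2): starts [16, 36, 56, 112, 126, 192] → cuts [18, 38, 58, 114, 128, 194]
  TgoX (TCGTCCT, off=6): starts [42, 49, 93, 118, 133, 156, 163, 176] → cuts [48, 55, 99, 124, 139, 162, 169, 182]
  AzqIV (TGTT, off=3): starts [5, 10, 66, 77, 102, 146, 170, 183] → cuts [8, 13, 69, 80, 105, 149, 173, 186]

Pooled cuts: [8, 13, 18, 38, 48, 55, 58, 69, 80, 99, 105, 114, 124, 128, 139, 149, 162, 169, 173, 182, 186, 194]

Fragment lengths:
  [0,8): 8 bp
  [8,13): 5 bp
  [13,18): 5 bp
  [18,38): 20 bp
  [38,48): 10 bp
  [48,55): 7 bp
  [55,58): 3 bp
  [58,69): 11 bp
  [69,80): 11 bp
  [80,99): 19 bp
  [99,105): 6 bp
  [105,114): 9 bp
  [114,124): 10 bp
  [124,128): 4 bp
  [128,139): 11 bp
  [139,149): 10 bp
  [149,162): 13 bp
  [162,169): 7 bp
  [169,173): 4 bp
  [173,182): 9 bp
  [182,186): 4 bp
  [186,194): 8 bp
  [194,199): 5 bp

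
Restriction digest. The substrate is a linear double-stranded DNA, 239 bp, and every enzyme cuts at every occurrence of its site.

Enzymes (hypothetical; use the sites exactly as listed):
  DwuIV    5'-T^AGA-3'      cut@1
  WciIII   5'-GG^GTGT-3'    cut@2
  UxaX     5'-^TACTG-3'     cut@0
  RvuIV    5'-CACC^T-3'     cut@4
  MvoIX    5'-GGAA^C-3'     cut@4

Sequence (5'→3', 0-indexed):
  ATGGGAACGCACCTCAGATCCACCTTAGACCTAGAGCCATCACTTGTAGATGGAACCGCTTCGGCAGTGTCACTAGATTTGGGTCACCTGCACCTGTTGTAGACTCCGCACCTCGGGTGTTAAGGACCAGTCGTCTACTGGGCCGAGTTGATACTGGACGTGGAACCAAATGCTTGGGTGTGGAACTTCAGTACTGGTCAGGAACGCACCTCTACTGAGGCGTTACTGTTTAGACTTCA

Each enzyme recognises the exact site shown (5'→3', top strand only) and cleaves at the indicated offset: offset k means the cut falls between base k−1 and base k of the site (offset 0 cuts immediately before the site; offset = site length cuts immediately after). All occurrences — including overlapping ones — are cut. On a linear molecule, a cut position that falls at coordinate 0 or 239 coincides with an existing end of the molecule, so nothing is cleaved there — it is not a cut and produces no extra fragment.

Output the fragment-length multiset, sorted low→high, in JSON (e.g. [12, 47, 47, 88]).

Per-enzyme occurrences:
  DwuIV (TAGA, off=1): starts [25, 31, 46, 73, 99, 230] → cuts [26, 32, 47, 74, 100, 231]
  WciIII (GGGTGT, off=2): starts [114, 175] → cuts [116, 177]
  UxaX (TACTG, off=0): starts [135, 151, 191, 212, 223] → cuts [135, 151, 191, 212, 223]
  RvuIV (CACCT, off=4): starts [9, 20, 84, 90, 108, 206] → cuts [13, 24, 88, 94, 112, 210]
  MvoIX (GGAAC, off=4): starts [3, 51, 161, 181, 200] → cuts [7, 55, 165, 185, 204]

Pooled cuts: [7, 13, 24, 26, 32, 47, 55, 74, 88, 94, 100, 112, 116, 135, 151, 165, 177, 185, 191, 204, 210, 212, 223, 231]

Fragment lengths:
  [0,7): 7 bp
  [7,13): 6 bp
  [13,24): 11 bp
  [24,26): 2 bp
  [26,32): 6 bp
  [32,47): 15 bp
  [47,55): 8 bp
  [55,74): 19 bp
  [74,88): 14 bp
  [88,94): 6 bp
  [94,100): 6 bp
  [100,112): 12 bp
  [112,116): 4 bp
  [116,135): 19 bp
  [135,151): 16 bp
  [151,165): 14 bp
  [165,177): 12 bp
  [177,185): 8 bp
  [185,191): 6 bp
  [191,204): 13 bp
  [204,210): 6 bp
  [210,212): 2 bp
  [212,223): 11 bp
  [223,231): 8 bp
  [231,239): 8 bp

[2,2,4,6,6,6,6,6,6,7,8,8,8,8,11,11,12,12,13,14,14,15,16,19,19]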